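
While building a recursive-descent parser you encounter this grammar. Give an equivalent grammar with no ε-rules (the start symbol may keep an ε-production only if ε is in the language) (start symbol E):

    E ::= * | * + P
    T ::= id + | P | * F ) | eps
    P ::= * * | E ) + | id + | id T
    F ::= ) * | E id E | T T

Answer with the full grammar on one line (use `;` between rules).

Nullable nonterminals: {F, T}.
ε ∉ L(G), so no ε-production is kept.
For each production, add variants omitting each subset of nullable occurrences: T → * F ) gives * F ) | * ). P → id T gives id T | id. F → T T gives T T | T.

E ::= * | * + P; T ::= id + | P | * F ) | * ); P ::= * * | E ) + | id + | id T | id; F ::= ) * | E id E | T T | T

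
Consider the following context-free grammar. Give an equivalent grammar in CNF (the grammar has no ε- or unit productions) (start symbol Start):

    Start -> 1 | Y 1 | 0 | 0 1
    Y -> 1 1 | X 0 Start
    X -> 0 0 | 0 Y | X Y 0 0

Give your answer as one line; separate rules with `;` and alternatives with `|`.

Introduce a nonterminal for each terminal appearing in a rule of length ≥ 2: X1 → 1, X2 → 0.
Binarize each right-hand side of length ≥ 3 by chaining fresh nonterminals (Y1, Y2, …): affected rules were Y → X X2 Start; X → X Y X2 X2.

Start -> 1 | Y X1 | 0 | X2 X1; Y -> X1 X1 | X Y1; X -> X2 X2 | X2 Y | X Y2; X1 -> 1; X2 -> 0; Y1 -> X2 Start; Y2 -> Y Y3; Y3 -> X2 X2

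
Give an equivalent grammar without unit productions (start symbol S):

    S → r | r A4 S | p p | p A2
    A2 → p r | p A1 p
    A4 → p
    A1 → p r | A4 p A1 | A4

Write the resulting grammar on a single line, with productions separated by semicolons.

Unit pairs: A1 ⇒* {A4}.
For each unit pair (A, B), copy every non-unit production of B to A, then drop all unit productions.

S → r | r A4 S | p p | p A2; A2 → p r | p A1 p; A4 → p; A1 → p | p r | A4 p A1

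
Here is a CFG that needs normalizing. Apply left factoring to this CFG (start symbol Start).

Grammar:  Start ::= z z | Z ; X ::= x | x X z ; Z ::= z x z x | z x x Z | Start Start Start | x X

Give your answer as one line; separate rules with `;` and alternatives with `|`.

X has alternatives sharing prefix 'x': factor to X → x X1 with X1 → ε | X z.
Z has alternatives sharing prefix 'z x': factor to Z → z x Z1 with Z1 → z x | x Z.

Start ::= z z | Z; X ::= x X1; Z ::= Start Start Start | x X | z x Z1; X1 ::= eps | X z; Z1 ::= z x | x Z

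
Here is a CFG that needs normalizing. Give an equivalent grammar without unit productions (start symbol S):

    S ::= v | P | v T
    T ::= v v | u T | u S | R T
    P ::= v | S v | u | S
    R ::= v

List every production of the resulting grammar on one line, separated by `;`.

S ::= v | v T | S v | u; T ::= v v | u T | u S | R T; P ::= v | v T | S v | u; R ::= v

Unit pairs: P ⇒* {S}; S ⇒* {P}.
For every A with A ⇒* B via unit rules, add B's non-unit alternatives to A; then delete every rule of the form X → Y.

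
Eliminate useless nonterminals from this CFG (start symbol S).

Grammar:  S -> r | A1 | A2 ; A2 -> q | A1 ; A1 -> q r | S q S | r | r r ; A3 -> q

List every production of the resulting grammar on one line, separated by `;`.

S -> r | A1 | A2; A2 -> q | A1; A1 -> q r | S q S | r | r r

Generating nonterminals: {A1, A2, A3, S}.
Reachable from S after that: {A1, A2, S}.
Removed useless symbols: {A3} and every production mentioning them.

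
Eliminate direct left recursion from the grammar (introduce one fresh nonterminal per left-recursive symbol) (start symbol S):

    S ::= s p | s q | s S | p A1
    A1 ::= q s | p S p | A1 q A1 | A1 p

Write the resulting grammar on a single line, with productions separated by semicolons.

Directly left-recursive nonterminal: A1.
For A1: α = {q A1, p}, β = {q s, p S p}. Rewrite as A1 → β A1' and A1' → α A1' | ε.

S ::= s p | s q | s S | p A1; A1 ::= q s A1' | p S p A1'; A1' ::= q A1 A1' | p A1' | ε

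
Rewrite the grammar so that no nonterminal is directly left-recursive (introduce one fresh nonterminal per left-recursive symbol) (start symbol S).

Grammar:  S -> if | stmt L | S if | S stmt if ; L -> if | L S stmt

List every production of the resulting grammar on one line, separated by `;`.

Left recursion appears on S, L.
For S: α = {if, stmt if}, β = {if, stmt L}. Rewrite as S → β S' and S' → α S' | ε.
For L: α = {S stmt}, β = {if}. Rewrite as L → β L' and L' → α L' | ε.

S -> if S' | stmt L S'; L -> if L'; S' -> if S' | stmt if S' | ε; L' -> S stmt L' | ε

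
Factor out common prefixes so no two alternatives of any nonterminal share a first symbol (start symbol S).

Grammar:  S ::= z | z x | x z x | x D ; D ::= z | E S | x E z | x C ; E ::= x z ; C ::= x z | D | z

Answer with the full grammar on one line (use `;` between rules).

S ::= z S' | x S''; D ::= z | E S | x D'; E ::= x z; C ::= x z | D | z; S' ::= ε | x; S'' ::= z x | D; D' ::= E z | C

S has alternatives sharing prefix 'z': factor to S → z S' with S' → ε | x.
S has alternatives sharing prefix 'x': factor to S → x S'' with S'' → z x | D.
D has alternatives sharing prefix 'x': factor to D → x D' with D' → E z | C.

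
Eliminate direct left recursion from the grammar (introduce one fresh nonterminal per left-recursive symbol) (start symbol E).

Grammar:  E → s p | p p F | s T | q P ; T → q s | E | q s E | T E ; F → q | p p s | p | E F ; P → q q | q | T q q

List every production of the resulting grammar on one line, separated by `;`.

Directly left-recursive nonterminal: T.
For T: α = {E}, β = {q s, E, q s E}. Rewrite as T → β T' and T' → α T' | ε.

E → s p | p p F | s T | q P; T → q s T' | E T' | q s E T'; F → q | p p s | p | E F; P → q q | q | T q q; T' → E T' | ε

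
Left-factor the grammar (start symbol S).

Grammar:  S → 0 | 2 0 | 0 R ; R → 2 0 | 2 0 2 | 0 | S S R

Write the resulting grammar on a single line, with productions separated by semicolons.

S has alternatives sharing prefix '0': factor to S → 0 S' with S' → ε | R.
R has alternatives sharing prefix '2 0': factor to R → 2 0 R' with R' → ε | 2.

S → 2 0 | 0 S'; R → 0 | S S R | 2 0 R'; S' → ε | R; R' → ε | 2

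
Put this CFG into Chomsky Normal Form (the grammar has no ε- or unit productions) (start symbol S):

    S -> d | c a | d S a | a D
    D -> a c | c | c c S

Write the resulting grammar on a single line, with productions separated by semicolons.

S -> d | X1 X2 | X3 Y1 | X2 D; D -> X2 X1 | c | X1 Y2; X1 -> c; X2 -> a; X3 -> d; Y1 -> S X2; Y2 -> X1 S

Introduce a nonterminal for each terminal appearing in a rule of length ≥ 2: X1 → c, X2 → a, X3 → d.
Binarize each right-hand side of length ≥ 3 by chaining fresh nonterminals (Y1, Y2, …): affected rules were S → X3 S X2; D → X1 X1 S.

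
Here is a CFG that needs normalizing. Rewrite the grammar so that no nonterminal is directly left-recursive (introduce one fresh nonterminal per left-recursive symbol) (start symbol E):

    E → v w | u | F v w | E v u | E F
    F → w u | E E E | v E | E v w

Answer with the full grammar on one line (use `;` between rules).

Directly left-recursive nonterminal: E.
For E: α = {v u, F}, β = {v w, u, F v w}. Rewrite as E → β E' and E' → α E' | ε.

E → v w E' | u E' | F v w E'; F → w u | E E E | v E | E v w; E' → v u E' | F E' | ε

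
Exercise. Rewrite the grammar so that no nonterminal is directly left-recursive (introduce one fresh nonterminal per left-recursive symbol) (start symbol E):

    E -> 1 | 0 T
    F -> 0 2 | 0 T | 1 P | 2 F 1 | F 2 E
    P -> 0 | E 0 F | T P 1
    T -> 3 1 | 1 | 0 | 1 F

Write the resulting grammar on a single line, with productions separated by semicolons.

E -> 1 | 0 T; F -> 0 2 F' | 0 T F' | 1 P F' | 2 F 1 F'; P -> 0 | E 0 F | T P 1; T -> 3 1 | 1 | 0 | 1 F; F' -> 2 E F' | ε

Directly left-recursive nonterminal: F.
For F: α = {2 E}, β = {0 2, 0 T, 1 P, 2 F 1}. Rewrite as F → β F' and F' → α F' | ε.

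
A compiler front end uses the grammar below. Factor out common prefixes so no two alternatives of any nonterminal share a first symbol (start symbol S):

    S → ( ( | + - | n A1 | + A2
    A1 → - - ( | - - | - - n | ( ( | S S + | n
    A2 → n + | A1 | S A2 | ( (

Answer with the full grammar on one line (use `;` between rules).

S → ( ( | n A1 | + S'; A1 → ( ( | S S + | n | - - A1'; A2 → n + | A1 | S A2 | ( (; S' → - | A2; A1' → ( | ε | n

S has alternatives sharing prefix '+': factor to S → + S' with S' → - | A2.
A1 has alternatives sharing prefix '- -': factor to A1 → - - A1' with A1' → ( | ε | n.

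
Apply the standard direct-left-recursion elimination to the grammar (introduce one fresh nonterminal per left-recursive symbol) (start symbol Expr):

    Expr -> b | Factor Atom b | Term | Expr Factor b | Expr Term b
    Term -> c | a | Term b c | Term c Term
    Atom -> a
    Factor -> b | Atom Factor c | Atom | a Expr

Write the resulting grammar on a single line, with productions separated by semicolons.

Directly left-recursive nonterminals: Expr, Term.
For Expr: α = {Factor b, Term b}, β = {b, Factor Atom b, Term}. Rewrite as Expr → β Expr1 and Expr1 → α Expr1 | ε.
For Term: α = {b c, c Term}, β = {c, a}. Rewrite as Term → β Term1 and Term1 → α Term1 | ε.

Expr -> b Expr1 | Factor Atom b Expr1 | Term Expr1; Term -> c Term1 | a Term1; Atom -> a; Factor -> b | Atom Factor c | Atom | a Expr; Expr1 -> Factor b Expr1 | Term b Expr1 | ε; Term1 -> b c Term1 | c Term Term1 | ε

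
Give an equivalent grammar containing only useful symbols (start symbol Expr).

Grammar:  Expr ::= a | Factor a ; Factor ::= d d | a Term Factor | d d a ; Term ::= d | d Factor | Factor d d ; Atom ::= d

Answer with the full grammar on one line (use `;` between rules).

Expr ::= a | Factor a; Factor ::= d d | a Term Factor | d d a; Term ::= d | d Factor | Factor d d

Generating nonterminals: {Atom, Expr, Factor, Term}.
Reachable from Expr after that: {Expr, Factor, Term}.
Removed useless symbols: {Atom} and every production mentioning them.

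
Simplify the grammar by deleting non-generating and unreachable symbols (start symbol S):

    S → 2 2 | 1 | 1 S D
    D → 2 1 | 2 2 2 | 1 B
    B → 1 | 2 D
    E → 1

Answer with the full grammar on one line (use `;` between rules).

Generating nonterminals: {B, D, E, S}.
Reachable from S after that: {B, D, S}.
Removed useless symbols: {E} and every production mentioning them.

S → 2 2 | 1 | 1 S D; D → 2 1 | 2 2 2 | 1 B; B → 1 | 2 D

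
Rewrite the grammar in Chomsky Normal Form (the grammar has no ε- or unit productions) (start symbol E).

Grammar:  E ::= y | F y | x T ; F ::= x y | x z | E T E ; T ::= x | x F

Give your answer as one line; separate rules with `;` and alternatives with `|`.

E ::= y | F X1 | X2 T; F ::= X2 X1 | X2 X3 | E Y1; T ::= x | X2 F; X1 ::= y; X2 ::= x; X3 ::= z; Y1 ::= T E

Introduce a nonterminal for each terminal appearing in a rule of length ≥ 2: X1 → y, X2 → x, X3 → z.
Binarize each right-hand side of length ≥ 3 by chaining fresh nonterminals (Y1, Y2, …): affected rules were F → E T E.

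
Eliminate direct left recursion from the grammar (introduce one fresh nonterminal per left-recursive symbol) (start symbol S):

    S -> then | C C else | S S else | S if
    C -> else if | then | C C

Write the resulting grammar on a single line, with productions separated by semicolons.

S -> then S' | C C else S'; C -> else if C' | then C'; S' -> S else S' | if S' | ε; C' -> C C' | ε

S, C are directly left-recursive.
For S: α = {S else, if}, β = {then, C C else}. Rewrite as S → β S' and S' → α S' | ε.
For C: α = {C}, β = {else if, then}. Rewrite as C → β C' and C' → α C' | ε.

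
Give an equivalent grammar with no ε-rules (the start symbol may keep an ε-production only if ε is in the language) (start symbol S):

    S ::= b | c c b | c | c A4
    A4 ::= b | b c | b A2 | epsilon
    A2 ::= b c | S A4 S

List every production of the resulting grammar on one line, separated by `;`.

Nullable nonterminals: {A4}.
ε ∉ L(G), so no ε-production is kept.
Expand every rule over subsets of its nullable positions: A2 → S A4 S gives S A4 S | S S.

S ::= b | c c b | c | c A4; A4 ::= b | b c | b A2; A2 ::= b c | S A4 S | S S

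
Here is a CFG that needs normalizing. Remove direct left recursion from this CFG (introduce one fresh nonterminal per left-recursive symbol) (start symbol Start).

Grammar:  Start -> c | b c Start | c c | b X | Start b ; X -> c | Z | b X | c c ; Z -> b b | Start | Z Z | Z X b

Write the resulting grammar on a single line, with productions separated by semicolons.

Directly left-recursive nonterminals: Start, Z.
For Start: α = {b}, β = {c, b c Start, c c, b X}. Rewrite as Start → β Start1 and Start1 → α Start1 | ε.
For Z: α = {Z, X b}, β = {b b, Start}. Rewrite as Z → β Z1 and Z1 → α Z1 | ε.

Start -> c Start1 | b c Start Start1 | c c Start1 | b X Start1; X -> c | Z | b X | c c; Z -> b b Z1 | Start Z1; Start1 -> b Start1 | ε; Z1 -> Z Z1 | X b Z1 | ε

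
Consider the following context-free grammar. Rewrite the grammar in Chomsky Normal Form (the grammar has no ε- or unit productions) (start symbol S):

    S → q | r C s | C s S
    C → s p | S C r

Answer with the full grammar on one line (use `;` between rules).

Introduce a nonterminal for each terminal appearing in a rule of length ≥ 2: X1 → r, X2 → s, X3 → p.
Binarize each right-hand side of length ≥ 3 by chaining fresh nonterminals (Y1, Y2, …): affected rules were S → X1 C X2; S → C X2 S; C → S C X1.

S → q | X1 Y1 | C Y2; C → X2 X3 | S Y3; X1 → r; X2 → s; X3 → p; Y1 → C X2; Y2 → X2 S; Y3 → C X1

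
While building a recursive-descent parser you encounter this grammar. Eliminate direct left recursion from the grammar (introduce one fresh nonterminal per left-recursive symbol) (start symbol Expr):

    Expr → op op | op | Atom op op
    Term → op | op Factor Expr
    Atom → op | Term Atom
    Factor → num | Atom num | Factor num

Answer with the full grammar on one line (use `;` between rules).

Factor is directly left-recursive.
For Factor: α = {num}, β = {num, Atom num}. Rewrite as Factor → β Factor1 and Factor1 → α Factor1 | ε.

Expr → op op | op | Atom op op; Term → op | op Factor Expr; Atom → op | Term Atom; Factor → num Factor1 | Atom num Factor1; Factor1 → num Factor1 | eps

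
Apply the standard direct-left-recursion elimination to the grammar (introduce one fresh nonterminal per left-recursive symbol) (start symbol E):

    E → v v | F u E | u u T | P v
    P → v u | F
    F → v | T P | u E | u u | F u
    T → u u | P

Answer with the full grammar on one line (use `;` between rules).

Directly left-recursive nonterminal: F.
For F: α = {u}, β = {v, T P, u E, u u}. Rewrite as F → β F' and F' → α F' | ε.

E → v v | F u E | u u T | P v; P → v u | F; F → v F' | T P F' | u E F' | u u F'; T → u u | P; F' → u F' | ε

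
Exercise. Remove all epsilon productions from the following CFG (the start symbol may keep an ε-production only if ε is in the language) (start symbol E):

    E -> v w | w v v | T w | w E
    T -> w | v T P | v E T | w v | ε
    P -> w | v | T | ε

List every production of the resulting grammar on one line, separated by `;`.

Nullable set = {P, T}.
ε ∉ L(G), so no ε-production is kept.
Expand every rule over subsets of its nullable positions: E → T w gives T w | w. T → v T P gives v T P | v T | v P | v. T → v E T gives v E T | v E.

E -> v w | w v v | T w | w | w E; T -> w | v T P | v T | v P | v | v E T | v E | w v; P -> w | v | T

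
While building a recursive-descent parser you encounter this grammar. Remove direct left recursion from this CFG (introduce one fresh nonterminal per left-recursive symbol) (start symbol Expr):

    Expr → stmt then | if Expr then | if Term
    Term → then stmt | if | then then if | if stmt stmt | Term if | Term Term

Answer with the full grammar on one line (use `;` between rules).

Directly left-recursive nonterminal: Term.
For Term: α = {if, Term}, β = {then stmt, if, then then if, if stmt stmt}. Rewrite as Term → β Term1 and Term1 → α Term1 | ε.

Expr → stmt then | if Expr then | if Term; Term → then stmt Term1 | if Term1 | then then if Term1 | if stmt stmt Term1; Term1 → if Term1 | Term Term1 | ε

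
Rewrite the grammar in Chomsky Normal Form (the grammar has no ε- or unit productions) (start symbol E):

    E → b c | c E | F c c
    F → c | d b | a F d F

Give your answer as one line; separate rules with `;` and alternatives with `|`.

Introduce a nonterminal for each terminal appearing in a rule of length ≥ 2: X1 → b, X2 → c, X3 → d, X4 → a.
Binarize each right-hand side of length ≥ 3 by chaining fresh nonterminals (Y1, Y2, …): affected rules were E → F X2 X2; F → X4 F X3 F.

E → X1 X2 | X2 E | F Y1; F → c | X3 X1 | X4 Y2; X1 → b; X2 → c; X3 → d; X4 → a; Y1 → X2 X2; Y2 → F Y3; Y3 → X3 F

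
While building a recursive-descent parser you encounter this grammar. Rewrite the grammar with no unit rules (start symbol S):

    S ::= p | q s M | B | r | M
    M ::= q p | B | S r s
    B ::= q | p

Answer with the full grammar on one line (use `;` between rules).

S ::= q | p | q s M | r | q p | S r s; M ::= q | p | q p | S r s; B ::= q | p

Unit pairs: M ⇒* {B}; S ⇒* {B, M}.
For every A with A ⇒* B via unit rules, add B's non-unit alternatives to A; then delete every rule of the form X → Y.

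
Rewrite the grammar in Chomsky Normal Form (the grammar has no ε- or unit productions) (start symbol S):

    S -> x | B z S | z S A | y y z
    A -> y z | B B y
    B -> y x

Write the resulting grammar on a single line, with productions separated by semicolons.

Introduce a nonterminal for each terminal appearing in a rule of length ≥ 2: X1 → z, X2 → y, X3 → x.
Binarize each right-hand side of length ≥ 3 by chaining fresh nonterminals (Y1, Y2, …): affected rules were S → B X1 S; S → X1 S A; S → X2 X2 X1; A → B B X2.

S -> x | B Y1 | X1 Y2 | X2 Y3; A -> X2 X1 | B Y4; B -> X2 X3; X1 -> z; X2 -> y; X3 -> x; Y1 -> X1 S; Y2 -> S A; Y3 -> X2 X1; Y4 -> B X2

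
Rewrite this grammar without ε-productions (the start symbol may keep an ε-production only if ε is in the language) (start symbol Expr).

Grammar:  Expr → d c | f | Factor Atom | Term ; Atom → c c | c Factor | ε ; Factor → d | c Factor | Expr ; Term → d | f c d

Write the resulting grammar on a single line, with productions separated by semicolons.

The nullable symbols are {Atom}.
ε ∉ L(G), so no ε-production is kept.
Add the nullable-subset variants: Expr → Factor Atom gives Factor Atom | Factor.

Expr → d c | f | Factor Atom | Factor | Term; Atom → c c | c Factor; Factor → d | c Factor | Expr; Term → d | f c d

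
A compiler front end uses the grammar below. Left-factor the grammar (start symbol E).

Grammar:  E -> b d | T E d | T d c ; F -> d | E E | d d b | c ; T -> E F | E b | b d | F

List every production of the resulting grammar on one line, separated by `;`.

E -> b d | T E'; F -> E E | c | d F'; T -> b d | F | E T'; E' -> E d | d c; F' -> ε | d b; T' -> F | b

E has alternatives sharing prefix 'T': factor to E → T E' with E' → E d | d c.
F has alternatives sharing prefix 'd': factor to F → d F' with F' → ε | d b.
T has alternatives sharing prefix 'E': factor to T → E T' with T' → F | b.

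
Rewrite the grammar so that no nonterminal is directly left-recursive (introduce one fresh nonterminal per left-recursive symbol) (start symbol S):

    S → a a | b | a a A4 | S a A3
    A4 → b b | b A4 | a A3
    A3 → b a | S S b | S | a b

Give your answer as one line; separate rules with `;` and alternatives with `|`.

Directly left-recursive nonterminal: S.
For S: α = {a A3}, β = {a a, b, a a A4}. Rewrite as S → β S' and S' → α S' | ε.

S → a a S' | b S' | a a A4 S'; A4 → b b | b A4 | a A3; A3 → b a | S S b | S | a b; S' → a A3 S' | ε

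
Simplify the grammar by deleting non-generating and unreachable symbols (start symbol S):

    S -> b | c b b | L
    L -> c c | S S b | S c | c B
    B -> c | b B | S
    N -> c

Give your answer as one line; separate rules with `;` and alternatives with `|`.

Generating nonterminals: {B, L, N, S}.
Reachable from S after that: {B, L, S}.
Removed useless symbols: {N} and every production mentioning them.

S -> b | c b b | L; L -> c c | S S b | S c | c B; B -> c | b B | S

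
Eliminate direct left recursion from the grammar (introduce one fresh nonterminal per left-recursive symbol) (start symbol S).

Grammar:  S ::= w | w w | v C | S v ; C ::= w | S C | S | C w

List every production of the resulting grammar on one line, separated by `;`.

S, C are directly left-recursive.
For S: α = {v}, β = {w, w w, v C}. Rewrite as S → β S' and S' → α S' | ε.
For C: α = {w}, β = {w, S C, S}. Rewrite as C → β C' and C' → α C' | ε.

S ::= w S' | w w S' | v C S'; C ::= w C' | S C C' | S C'; S' ::= v S' | ε; C' ::= w C' | ε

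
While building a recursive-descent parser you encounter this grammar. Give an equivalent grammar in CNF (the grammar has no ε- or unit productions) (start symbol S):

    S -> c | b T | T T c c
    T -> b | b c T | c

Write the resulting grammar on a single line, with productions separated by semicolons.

S -> c | X1 T | T Y1; T -> b | X1 Y3 | c; X1 -> b; X2 -> c; Y1 -> T Y2; Y2 -> X2 X2; Y3 -> X2 T

Introduce a nonterminal for each terminal appearing in a rule of length ≥ 2: X1 → b, X2 → c.
Binarize each right-hand side of length ≥ 3 by chaining fresh nonterminals (Y1, Y2, …): affected rules were S → T T X2 X2; T → X1 X2 T.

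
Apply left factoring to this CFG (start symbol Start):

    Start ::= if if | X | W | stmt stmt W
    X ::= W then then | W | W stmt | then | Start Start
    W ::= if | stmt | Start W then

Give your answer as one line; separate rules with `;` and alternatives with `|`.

X has alternatives sharing prefix 'W': factor to X → W X1 with X1 → then then | ε | stmt.

Start ::= if if | X | W | stmt stmt W; X ::= then | Start Start | W X1; W ::= if | stmt | Start W then; X1 ::= then then | ε | stmt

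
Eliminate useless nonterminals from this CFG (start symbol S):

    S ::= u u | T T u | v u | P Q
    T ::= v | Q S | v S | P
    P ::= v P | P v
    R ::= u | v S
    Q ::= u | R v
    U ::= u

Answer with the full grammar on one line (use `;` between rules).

Generating nonterminals: {Q, R, S, T, U}.
Reachable from S after that: {Q, R, S, T}.
Removed useless symbols: {P, U} and every production mentioning them.

S ::= u u | T T u | v u; T ::= v | Q S | v S; R ::= u | v S; Q ::= u | R v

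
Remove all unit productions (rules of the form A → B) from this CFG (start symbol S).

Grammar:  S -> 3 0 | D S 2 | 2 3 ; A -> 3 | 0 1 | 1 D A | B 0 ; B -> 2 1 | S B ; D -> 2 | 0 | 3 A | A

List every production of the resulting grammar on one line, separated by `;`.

Unit pairs: D ⇒* {A}.
For each unit pair (A, B), copy every non-unit production of B to A, then drop all unit productions.

S -> 3 0 | D S 2 | 2 3; A -> 3 | 0 1 | 1 D A | B 0; B -> 2 1 | S B; D -> 2 | 0 | 3 A | 3 | 0 1 | 1 D A | B 0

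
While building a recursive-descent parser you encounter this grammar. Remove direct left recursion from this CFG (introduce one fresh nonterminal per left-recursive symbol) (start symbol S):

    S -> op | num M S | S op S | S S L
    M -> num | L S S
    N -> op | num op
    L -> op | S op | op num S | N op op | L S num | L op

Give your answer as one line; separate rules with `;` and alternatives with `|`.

S -> op S' | num M S S'; M -> num | L S S; N -> op | num op; L -> op L' | S op L' | op num S L' | N op op L'; S' -> op S S' | S L S' | ε; L' -> S num L' | op L' | ε

Directly left-recursive nonterminals: S, L.
For S: α = {op S, S L}, β = {op, num M S}. Rewrite as S → β S' and S' → α S' | ε.
For L: α = {S num, op}, β = {op, S op, op num S, N op op}. Rewrite as L → β L' and L' → α L' | ε.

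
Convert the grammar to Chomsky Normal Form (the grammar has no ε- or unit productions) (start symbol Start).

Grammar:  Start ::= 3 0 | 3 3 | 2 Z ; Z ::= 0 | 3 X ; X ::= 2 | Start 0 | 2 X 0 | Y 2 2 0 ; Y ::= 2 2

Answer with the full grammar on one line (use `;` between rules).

Introduce a nonterminal for each terminal appearing in a rule of length ≥ 2: X1 → 3, X2 → 0, X3 → 2.
Binarize each right-hand side of length ≥ 3 by chaining fresh nonterminals (Y1, Y2, …): affected rules were X → X3 X X2; X → Y X3 X3 X2.

Start ::= X1 X2 | X1 X1 | X3 Z; Z ::= 0 | X1 X; X ::= 2 | Start X2 | X3 Y1 | Y Y2; Y ::= X3 X3; X1 ::= 3; X2 ::= 0; X3 ::= 2; Y1 ::= X X2; Y2 ::= X3 Y3; Y3 ::= X3 X2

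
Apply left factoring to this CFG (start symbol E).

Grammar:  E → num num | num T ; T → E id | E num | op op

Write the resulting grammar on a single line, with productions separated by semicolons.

E has alternatives sharing prefix 'num': factor to E → num E' with E' → num | T.
T has alternatives sharing prefix 'E': factor to T → E T' with T' → id | num.

E → num E'; T → op op | E T'; E' → num | T; T' → id | num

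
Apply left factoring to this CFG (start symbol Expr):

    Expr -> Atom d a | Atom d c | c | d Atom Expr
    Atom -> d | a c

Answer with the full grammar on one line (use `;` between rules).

Expr has alternatives sharing prefix 'Atom d': factor to Expr → Atom d Expr1 with Expr1 → a | c.

Expr -> c | d Atom Expr | Atom d Expr1; Atom -> d | a c; Expr1 -> a | c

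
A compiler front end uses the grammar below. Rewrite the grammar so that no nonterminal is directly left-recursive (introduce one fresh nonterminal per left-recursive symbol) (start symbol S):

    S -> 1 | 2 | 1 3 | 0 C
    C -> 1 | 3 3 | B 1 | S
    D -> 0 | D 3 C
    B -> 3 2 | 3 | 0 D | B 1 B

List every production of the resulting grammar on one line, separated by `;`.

Directly left-recursive nonterminals: D, B.
For D: α = {3 C}, β = {0}. Rewrite as D → β D' and D' → α D' | ε.
For B: α = {1 B}, β = {3 2, 3, 0 D}. Rewrite as B → β B' and B' → α B' | ε.

S -> 1 | 2 | 1 3 | 0 C; C -> 1 | 3 3 | B 1 | S; D -> 0 D'; B -> 3 2 B' | 3 B' | 0 D B'; D' -> 3 C D' | ε; B' -> 1 B B' | ε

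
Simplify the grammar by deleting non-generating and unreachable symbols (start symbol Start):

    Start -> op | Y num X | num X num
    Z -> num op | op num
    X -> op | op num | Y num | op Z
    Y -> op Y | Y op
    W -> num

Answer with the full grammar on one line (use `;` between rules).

Generating nonterminals: {Start, W, X, Z}.
Reachable from Start after that: {Start, X, Z}.
Removed useless symbols: {W, Y} and every production mentioning them.

Start -> op | num X num; Z -> num op | op num; X -> op | op num | op Z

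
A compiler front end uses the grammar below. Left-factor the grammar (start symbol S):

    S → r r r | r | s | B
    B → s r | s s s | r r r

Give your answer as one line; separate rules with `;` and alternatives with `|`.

S has alternatives sharing prefix 'r': factor to S → r S' with S' → r r | ε.
B has alternatives sharing prefix 's': factor to B → s B' with B' → r | s s.

S → s | B | r S'; B → r r r | s B'; S' → r r | epsilon; B' → r | s s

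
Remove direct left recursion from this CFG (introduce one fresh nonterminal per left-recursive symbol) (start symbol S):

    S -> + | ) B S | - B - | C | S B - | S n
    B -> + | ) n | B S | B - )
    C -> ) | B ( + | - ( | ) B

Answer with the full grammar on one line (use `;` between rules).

S, B are directly left-recursive.
For S: α = {B -, n}, β = {+, ) B S, - B -, C}. Rewrite as S → β S' and S' → α S' | ε.
For B: α = {S, - )}, β = {+, ) n}. Rewrite as B → β B' and B' → α B' | ε.

S -> + S' | ) B S S' | - B - S' | C S'; B -> + B' | ) n B'; C -> ) | B ( + | - ( | ) B; S' -> B - S' | n S' | ε; B' -> S B' | - ) B' | ε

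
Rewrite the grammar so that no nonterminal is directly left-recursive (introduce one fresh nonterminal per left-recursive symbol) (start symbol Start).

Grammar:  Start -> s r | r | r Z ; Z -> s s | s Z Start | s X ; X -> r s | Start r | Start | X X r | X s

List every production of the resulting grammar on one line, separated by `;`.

Start -> s r | r | r Z; Z -> s s | s Z Start | s X; X -> r s X1 | Start r X1 | Start X1; X1 -> X r X1 | s X1 | ε

X is directly left-recursive.
For X: α = {X r, s}, β = {r s, Start r, Start}. Rewrite as X → β X1 and X1 → α X1 | ε.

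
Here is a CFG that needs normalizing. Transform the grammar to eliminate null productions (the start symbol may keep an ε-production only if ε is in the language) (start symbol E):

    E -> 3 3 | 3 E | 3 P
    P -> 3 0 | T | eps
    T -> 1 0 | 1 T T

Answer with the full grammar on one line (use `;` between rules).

Nullable set = {P}.
ε ∉ L(G), so no ε-production is kept.
Expand every rule over subsets of its nullable positions: E → 3 P gives 3 P | 3.

E -> 3 3 | 3 E | 3 P | 3; P -> 3 0 | T; T -> 1 0 | 1 T T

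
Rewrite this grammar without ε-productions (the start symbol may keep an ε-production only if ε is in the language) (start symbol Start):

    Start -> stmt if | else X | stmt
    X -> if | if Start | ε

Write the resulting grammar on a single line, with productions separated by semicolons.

Nullable nonterminals: {X}.
ε ∉ L(G), so no ε-production is kept.
For each production, add variants omitting each subset of nullable occurrences: Start → else X gives else X | else.

Start -> stmt if | else X | else | stmt; X -> if | if Start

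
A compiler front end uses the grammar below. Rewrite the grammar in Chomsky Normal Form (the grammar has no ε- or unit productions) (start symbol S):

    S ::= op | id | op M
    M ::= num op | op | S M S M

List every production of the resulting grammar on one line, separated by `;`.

S ::= op | id | X1 M; M ::= X2 X1 | op | S Y1; X1 ::= op; X2 ::= num; Y1 ::= M Y2; Y2 ::= S M

Introduce a nonterminal for each terminal appearing in a rule of length ≥ 2: X1 → op, X2 → num.
Binarize each right-hand side of length ≥ 3 by chaining fresh nonterminals (Y1, Y2, …): affected rules were M → S M S M.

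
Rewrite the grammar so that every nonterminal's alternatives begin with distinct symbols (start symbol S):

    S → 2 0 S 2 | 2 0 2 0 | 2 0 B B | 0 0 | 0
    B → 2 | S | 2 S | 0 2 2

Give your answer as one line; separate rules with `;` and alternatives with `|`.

S has alternatives sharing prefix '2 0': factor to S → 2 0 S' with S' → S 2 | 2 0 | B B.
S has alternatives sharing prefix '0': factor to S → 0 S'' with S'' → 0 | ε.
B has alternatives sharing prefix '2': factor to B → 2 B' with B' → ε | S.

S → 2 0 S' | 0 S''; B → S | 0 2 2 | 2 B'; S' → S 2 | 2 0 | B B; S'' → 0 | ε; B' → ε | S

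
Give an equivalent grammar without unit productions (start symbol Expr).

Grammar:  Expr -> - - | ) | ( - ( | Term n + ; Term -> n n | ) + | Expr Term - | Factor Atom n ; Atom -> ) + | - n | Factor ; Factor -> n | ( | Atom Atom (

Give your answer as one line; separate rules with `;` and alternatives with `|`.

Unit pairs: Atom ⇒* {Factor}.
For every A with A ⇒* B via unit rules, add B's non-unit alternatives to A; then delete every rule of the form X → Y.

Expr -> - - | ) | ( - ( | Term n +; Term -> n n | ) + | Expr Term - | Factor Atom n; Atom -> ) + | - n | n | ( | Atom Atom (; Factor -> n | ( | Atom Atom (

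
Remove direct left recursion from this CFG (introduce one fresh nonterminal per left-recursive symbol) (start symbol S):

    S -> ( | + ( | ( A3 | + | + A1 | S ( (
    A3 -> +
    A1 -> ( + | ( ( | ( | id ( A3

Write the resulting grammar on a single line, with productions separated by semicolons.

Directly left-recursive nonterminal: S.
For S: α = {( (}, β = {(, + (, ( A3, +, + A1}. Rewrite as S → β S' and S' → α S' | ε.

S -> ( S' | + ( S' | ( A3 S' | + S' | + A1 S'; A3 -> +; A1 -> ( + | ( ( | ( | id ( A3; S' -> ( ( S' | ε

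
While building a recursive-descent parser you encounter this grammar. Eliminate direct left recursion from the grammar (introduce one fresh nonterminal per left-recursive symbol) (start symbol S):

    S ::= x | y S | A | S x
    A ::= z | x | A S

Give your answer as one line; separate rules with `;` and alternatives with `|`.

S ::= x S' | y S S' | A S'; A ::= z A' | x A'; S' ::= x S' | epsilon; A' ::= S A' | epsilon

Directly left-recursive nonterminals: S, A.
For S: α = {x}, β = {x, y S, A}. Rewrite as S → β S' and S' → α S' | ε.
For A: α = {S}, β = {z, x}. Rewrite as A → β A' and A' → α A' | ε.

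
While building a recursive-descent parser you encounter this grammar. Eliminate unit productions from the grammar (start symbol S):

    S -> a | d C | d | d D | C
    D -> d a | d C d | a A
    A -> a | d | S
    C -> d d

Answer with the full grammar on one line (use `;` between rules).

Unit pairs: A ⇒* {C, S}; S ⇒* {C}.
For each unit pair (A, B), copy every non-unit production of B to A, then drop all unit productions.

S -> d d | a | d C | d | d D; D -> d a | d C d | a A; A -> d d | a | d C | d | d D; C -> d d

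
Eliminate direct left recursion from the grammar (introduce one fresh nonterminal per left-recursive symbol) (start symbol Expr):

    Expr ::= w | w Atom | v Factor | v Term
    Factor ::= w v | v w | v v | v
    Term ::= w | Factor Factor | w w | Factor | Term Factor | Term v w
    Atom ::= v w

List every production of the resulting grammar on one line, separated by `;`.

Expr ::= w | w Atom | v Factor | v Term; Factor ::= w v | v w | v v | v; Term ::= w Term1 | Factor Factor Term1 | w w Term1 | Factor Term1; Atom ::= v w; Term1 ::= Factor Term1 | v w Term1 | eps

Term is directly left-recursive.
For Term: α = {Factor, v w}, β = {w, Factor Factor, w w, Factor}. Rewrite as Term → β Term1 and Term1 → α Term1 | ε.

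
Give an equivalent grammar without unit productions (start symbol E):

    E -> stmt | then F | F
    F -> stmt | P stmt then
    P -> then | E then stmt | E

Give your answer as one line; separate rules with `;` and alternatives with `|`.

E -> stmt | then F | P stmt then; F -> stmt | P stmt then; P -> stmt | then F | then | E then stmt | P stmt then

Unit pairs: E ⇒* {F}; P ⇒* {E, F}.
For each unit pair (A, B), copy every non-unit production of B to A, then drop all unit productions.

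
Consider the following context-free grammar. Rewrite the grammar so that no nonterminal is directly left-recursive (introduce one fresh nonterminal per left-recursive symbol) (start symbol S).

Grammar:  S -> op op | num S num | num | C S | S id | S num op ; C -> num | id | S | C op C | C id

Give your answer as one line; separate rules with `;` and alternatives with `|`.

S -> op op S' | num S num S' | num S' | C S S'; C -> num C' | id C' | S C'; S' -> id S' | num op S' | epsilon; C' -> op C C' | id C' | epsilon

Left recursion appears on S, C.
For S: α = {id, num op}, β = {op op, num S num, num, C S}. Rewrite as S → β S' and S' → α S' | ε.
For C: α = {op C, id}, β = {num, id, S}. Rewrite as C → β C' and C' → α C' | ε.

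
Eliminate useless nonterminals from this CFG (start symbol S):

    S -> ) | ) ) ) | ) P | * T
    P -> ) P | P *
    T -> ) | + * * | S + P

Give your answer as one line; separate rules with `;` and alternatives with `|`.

S -> ) | ) ) ) | * T; T -> ) | + * *

Generating nonterminals: {S, T}.
Reachable from S after that: {S, T}.
Removed useless symbols: {P} and every production mentioning them.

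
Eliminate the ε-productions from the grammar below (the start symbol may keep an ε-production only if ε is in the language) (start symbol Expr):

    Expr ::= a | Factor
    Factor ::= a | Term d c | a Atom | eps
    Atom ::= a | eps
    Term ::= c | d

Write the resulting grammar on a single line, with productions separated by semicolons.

Nullable nonterminals: {Atom, Expr, Factor}.
ε ∈ L(G) since Expr is nullable, so keep Expr → ε.

Expr ::= a | Factor | ε; Factor ::= a | Term d c | a Atom; Atom ::= a; Term ::= c | d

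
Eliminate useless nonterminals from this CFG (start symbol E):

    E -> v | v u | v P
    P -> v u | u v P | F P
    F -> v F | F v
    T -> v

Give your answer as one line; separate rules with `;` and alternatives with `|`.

Generating nonterminals: {E, P, T}.
Reachable from E after that: {E, P}.
Removed useless symbols: {F, T} and every production mentioning them.

E -> v | v u | v P; P -> v u | u v P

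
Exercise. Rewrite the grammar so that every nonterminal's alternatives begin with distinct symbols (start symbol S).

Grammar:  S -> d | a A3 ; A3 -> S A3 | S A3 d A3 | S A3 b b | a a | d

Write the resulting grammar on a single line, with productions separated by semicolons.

A3 has alternatives sharing prefix 'S A3': factor to A3 → S A3 A3' with A3' → ε | d A3 | b b.

S -> d | a A3; A3 -> a a | d | S A3 A3'; A3' -> epsilon | d A3 | b b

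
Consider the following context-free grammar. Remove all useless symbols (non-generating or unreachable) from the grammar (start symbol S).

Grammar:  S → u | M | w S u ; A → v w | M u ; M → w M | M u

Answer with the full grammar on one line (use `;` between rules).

Generating nonterminals: {A, S}.
Reachable from S after that: {S}.
Removed useless symbols: {A, M} and every production mentioning them.

S → u | w S u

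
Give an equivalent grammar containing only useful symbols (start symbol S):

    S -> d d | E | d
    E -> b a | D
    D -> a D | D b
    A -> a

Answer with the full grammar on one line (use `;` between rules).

Generating nonterminals: {A, E, S}.
Reachable from S after that: {E, S}.
Removed useless symbols: {A, D} and every production mentioning them.

S -> d d | E | d; E -> b a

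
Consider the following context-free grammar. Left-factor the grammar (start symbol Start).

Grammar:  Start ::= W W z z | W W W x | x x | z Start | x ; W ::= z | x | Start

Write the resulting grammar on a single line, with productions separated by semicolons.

Start ::= z Start | W W Start1 | x Start2; W ::= z | x | Start; Start1 ::= z z | W x; Start2 ::= x | ε

Start has alternatives sharing prefix 'W W': factor to Start → W W Start1 with Start1 → z z | W x.
Start has alternatives sharing prefix 'x': factor to Start → x Start2 with Start2 → x | ε.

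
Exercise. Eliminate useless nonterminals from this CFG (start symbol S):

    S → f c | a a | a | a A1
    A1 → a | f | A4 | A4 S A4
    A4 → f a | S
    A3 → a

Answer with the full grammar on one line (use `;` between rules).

S → f c | a a | a | a A1; A1 → a | f | A4 | A4 S A4; A4 → f a | S

Generating nonterminals: {A1, A3, A4, S}.
Reachable from S after that: {A1, A4, S}.
Removed useless symbols: {A3} and every production mentioning them.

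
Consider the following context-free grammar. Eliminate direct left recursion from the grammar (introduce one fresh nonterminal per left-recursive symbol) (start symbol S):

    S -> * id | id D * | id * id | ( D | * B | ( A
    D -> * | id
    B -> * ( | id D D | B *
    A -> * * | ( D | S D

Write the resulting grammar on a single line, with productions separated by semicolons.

Directly left-recursive nonterminal: B.
For B: α = {*}, β = {* (, id D D}. Rewrite as B → β B' and B' → α B' | ε.

S -> * id | id D * | id * id | ( D | * B | ( A; D -> * | id; B -> * ( B' | id D D B'; A -> * * | ( D | S D; B' -> * B' | ε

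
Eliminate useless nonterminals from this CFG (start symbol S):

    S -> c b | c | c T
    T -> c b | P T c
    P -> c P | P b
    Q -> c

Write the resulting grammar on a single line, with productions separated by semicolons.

Generating nonterminals: {Q, S, T}.
Reachable from S after that: {S, T}.
Removed useless symbols: {P, Q} and every production mentioning them.

S -> c b | c | c T; T -> c b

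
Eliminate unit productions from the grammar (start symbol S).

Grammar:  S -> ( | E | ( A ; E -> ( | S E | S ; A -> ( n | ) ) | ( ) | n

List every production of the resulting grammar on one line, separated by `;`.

Unit pairs: E ⇒* {S}; S ⇒* {E}.
For every A with A ⇒* B via unit rules, add B's non-unit alternatives to A; then delete every rule of the form X → Y.

S -> ( | S E | ( A; E -> ( | S E | ( A; A -> ( n | ) ) | ( ) | n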